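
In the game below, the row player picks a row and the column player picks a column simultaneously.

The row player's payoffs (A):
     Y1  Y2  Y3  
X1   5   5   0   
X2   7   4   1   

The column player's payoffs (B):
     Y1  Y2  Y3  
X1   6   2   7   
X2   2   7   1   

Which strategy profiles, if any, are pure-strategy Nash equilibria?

Find each player's best response to every opponent strategy; NE are the intersections.
The row player's best responses — vs Y1: X2 (payoff 7); vs Y2: X1 (payoff 5); vs Y3: X2 (payoff 1).
The column player's best responses — vs X1: Y3 (payoff 7); vs X2: Y2 (payoff 7).
No cell has both players best-responding. For instance, the row player's best reply to Y3 is X2, but against X2 the column player prefers Y2 over Y3.

There is no pure-strategy Nash equilibrium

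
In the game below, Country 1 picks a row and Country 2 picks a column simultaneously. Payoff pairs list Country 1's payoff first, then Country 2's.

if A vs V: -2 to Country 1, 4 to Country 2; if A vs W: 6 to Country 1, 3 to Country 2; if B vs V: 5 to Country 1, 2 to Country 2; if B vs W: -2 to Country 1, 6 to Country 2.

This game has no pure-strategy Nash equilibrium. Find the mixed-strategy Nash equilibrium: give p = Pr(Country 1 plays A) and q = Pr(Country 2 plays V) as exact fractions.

In a mixed NE each player is indifferent between their pure strategies, so the opponent's mix sets the indifference.
Country 2 indifferent between V and W: p·4 + (1−p)·2 = p·3 + (1−p)·6 ⟹ 2 + 2p = 6 + (-3)p ⟹ p = 4/5.
Country 1 indifferent between A and B: q·(-2) + (1−q)·6 = q·5 + (1−q)·(-2) ⟹ 6 + (-8)q = (-2) + 7q ⟹ q = 8/15.

p = 4/5, q = 8/15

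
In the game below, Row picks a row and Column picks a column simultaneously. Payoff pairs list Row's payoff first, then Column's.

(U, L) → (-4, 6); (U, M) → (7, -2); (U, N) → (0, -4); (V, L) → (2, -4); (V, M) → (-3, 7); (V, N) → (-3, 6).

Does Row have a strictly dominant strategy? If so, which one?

No strictly dominant strategy

Check whether one of Row's strategies beats all alternatives regardless of what the opponent does.
U is not dominant: against L, V gives 2 > -4.
V is not dominant: against M, U gives 7 > -3.
No single strategy is best against every opponent action.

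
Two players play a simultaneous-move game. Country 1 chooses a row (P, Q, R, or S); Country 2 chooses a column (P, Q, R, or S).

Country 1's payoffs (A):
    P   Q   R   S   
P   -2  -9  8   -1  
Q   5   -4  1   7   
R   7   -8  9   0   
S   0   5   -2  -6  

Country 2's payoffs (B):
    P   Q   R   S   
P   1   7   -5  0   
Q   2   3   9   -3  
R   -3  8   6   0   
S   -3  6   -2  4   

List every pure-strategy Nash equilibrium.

Check mutual best responses: a cell is a NE iff neither player can gain by unilaterally deviating.
Country 1's best responses — vs P: R (payoff 7); vs Q: S (payoff 5); vs R: R (payoff 9); vs S: Q (payoff 7).
Country 2's best responses — vs P: Q (payoff 7); vs Q: R (payoff 9); vs R: Q (payoff 8); vs S: Q (payoff 6).
The only mutual best response is (S, Q); neither player gains by switching there.

(S, Q)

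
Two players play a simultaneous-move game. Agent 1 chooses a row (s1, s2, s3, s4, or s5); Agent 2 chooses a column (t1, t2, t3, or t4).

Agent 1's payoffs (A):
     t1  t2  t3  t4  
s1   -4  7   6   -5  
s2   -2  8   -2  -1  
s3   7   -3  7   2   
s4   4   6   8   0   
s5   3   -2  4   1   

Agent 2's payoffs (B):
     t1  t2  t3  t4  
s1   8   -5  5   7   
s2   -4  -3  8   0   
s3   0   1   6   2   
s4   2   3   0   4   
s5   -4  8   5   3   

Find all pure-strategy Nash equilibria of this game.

Check mutual best responses: a cell is a NE iff neither player can gain by unilaterally deviating.
Agent 1's best responses — vs t1: s3 (payoff 7); vs t2: s2 (payoff 8); vs t3: s4 (payoff 8); vs t4: s3 (payoff 2).
Agent 2's best responses — vs s1: t1 (payoff 8); vs s2: t3 (payoff 8); vs s3: t3 (payoff 6); vs s4: t4 (payoff 4); vs s5: t2 (payoff 8).
No cell has both players best-responding. For instance, Agent 1's best reply to t1 is s3, but against s3 Agent 2 prefers t3 over t1.

No pure-strategy Nash equilibrium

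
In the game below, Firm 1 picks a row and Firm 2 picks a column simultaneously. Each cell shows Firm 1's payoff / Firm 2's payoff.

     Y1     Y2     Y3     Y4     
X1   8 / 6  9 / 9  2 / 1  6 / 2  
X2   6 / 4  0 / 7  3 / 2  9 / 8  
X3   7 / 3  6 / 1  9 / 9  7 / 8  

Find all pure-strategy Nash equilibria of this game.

A profile is a Nash equilibrium when each player is best-responding to the other.
Firm 1's best responses — vs Y1: X1 (payoff 8); vs Y2: X1 (payoff 9); vs Y3: X3 (payoff 9); vs Y4: X2 (payoff 9).
Firm 2's best responses — vs X1: Y2 (payoff 9); vs X2: Y4 (payoff 8); vs X3: Y3 (payoff 9).
Mutual best responses occur at (X1, Y2), (X2, Y4), and (X3, Y3); at each, neither player gains by switching.

(X1, Y2), (X2, Y4), and (X3, Y3)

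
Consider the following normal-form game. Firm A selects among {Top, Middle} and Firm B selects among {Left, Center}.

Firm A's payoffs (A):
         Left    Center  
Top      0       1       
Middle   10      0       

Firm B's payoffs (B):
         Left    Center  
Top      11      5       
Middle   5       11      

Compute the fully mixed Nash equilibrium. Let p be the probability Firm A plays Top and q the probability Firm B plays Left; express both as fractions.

In a mixed NE each player is indifferent between their pure strategies, so the opponent's mix sets the indifference.
Firm B indifferent between Left and Center: p·11 + (1−p)·5 = p·5 + (1−p)·11 ⟹ 5 + 6p = 11 + (-6)p ⟹ p = 1/2.
Firm A indifferent between Top and Middle: q·0 + (1−q)·1 = q·10 + (1−q)·0 ⟹ 1 + (-1)q = 0 + 10q ⟹ q = 1/11.

p = 1/2, q = 1/11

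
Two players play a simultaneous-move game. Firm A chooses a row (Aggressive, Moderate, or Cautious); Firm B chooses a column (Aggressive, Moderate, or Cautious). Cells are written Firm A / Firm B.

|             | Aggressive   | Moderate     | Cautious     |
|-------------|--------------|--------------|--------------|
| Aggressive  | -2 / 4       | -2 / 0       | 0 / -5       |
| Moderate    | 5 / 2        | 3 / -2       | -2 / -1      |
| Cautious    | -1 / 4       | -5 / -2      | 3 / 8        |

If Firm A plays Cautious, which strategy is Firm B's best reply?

With Firm A fixed at Cautious, Firm B's payoffs are: Aggressive → 4, Moderate → -2, Cautious → 8.
The maximum is 8, achieved by Cautious.

Cautious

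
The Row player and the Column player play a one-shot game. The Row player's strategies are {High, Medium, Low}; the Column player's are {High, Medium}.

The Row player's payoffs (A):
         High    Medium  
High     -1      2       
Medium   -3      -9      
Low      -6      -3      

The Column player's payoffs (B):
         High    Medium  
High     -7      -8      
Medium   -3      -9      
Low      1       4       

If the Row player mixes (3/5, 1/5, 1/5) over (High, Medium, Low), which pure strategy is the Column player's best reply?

High

Compute the Column player's expected payoff from each pure strategy against the given mix.
High: (3/5)·(-7) + (1/5)·(-3) + (1/5)·1 = -23/5
Medium: (3/5)·(-8) + (1/5)·(-9) + (1/5)·4 = -29/5
Highest expected payoff is -23/5, from High.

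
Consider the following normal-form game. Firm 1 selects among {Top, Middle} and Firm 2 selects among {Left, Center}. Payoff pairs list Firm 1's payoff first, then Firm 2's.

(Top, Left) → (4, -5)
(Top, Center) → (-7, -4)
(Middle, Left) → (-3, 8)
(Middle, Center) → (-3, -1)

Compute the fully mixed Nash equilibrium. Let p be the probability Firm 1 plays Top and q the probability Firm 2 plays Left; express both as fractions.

p = 9/10, q = 4/11

In a mixed NE each player is indifferent between their pure strategies, so the opponent's mix sets the indifference.
Firm 2 indifferent between Left and Center: p·(-5) + (1−p)·8 = p·(-4) + (1−p)·(-1) ⟹ 8 + (-13)p = (-1) + (-3)p ⟹ p = 9/10.
Firm 1 indifferent between Top and Middle: q·4 + (1−q)·(-7) = q·(-3) + (1−q)·(-3) ⟹ (-7) + 11q = (-3) + 0q ⟹ q = 4/11.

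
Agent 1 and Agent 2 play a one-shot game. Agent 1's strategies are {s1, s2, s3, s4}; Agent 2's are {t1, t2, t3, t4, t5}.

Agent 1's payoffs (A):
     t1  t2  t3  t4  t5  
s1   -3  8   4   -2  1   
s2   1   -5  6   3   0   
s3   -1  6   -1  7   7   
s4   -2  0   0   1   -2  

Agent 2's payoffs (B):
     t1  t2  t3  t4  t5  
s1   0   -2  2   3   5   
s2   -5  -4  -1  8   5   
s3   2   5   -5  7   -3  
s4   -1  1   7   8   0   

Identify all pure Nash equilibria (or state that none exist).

Find each player's best response to every opponent strategy; NE are the intersections.
Agent 1's best responses — vs t1: s2 (payoff 1); vs t2: s1 (payoff 8); vs t3: s2 (payoff 6); vs t4: s3 (payoff 7); vs t5: s3 (payoff 7).
Agent 2's best responses — vs s1: t5 (payoff 5); vs s2: t4 (payoff 8); vs s3: t4 (payoff 7); vs s4: t4 (payoff 8).
The only mutual best response is (s3, t4); neither player gains by switching there.

(s3, t4)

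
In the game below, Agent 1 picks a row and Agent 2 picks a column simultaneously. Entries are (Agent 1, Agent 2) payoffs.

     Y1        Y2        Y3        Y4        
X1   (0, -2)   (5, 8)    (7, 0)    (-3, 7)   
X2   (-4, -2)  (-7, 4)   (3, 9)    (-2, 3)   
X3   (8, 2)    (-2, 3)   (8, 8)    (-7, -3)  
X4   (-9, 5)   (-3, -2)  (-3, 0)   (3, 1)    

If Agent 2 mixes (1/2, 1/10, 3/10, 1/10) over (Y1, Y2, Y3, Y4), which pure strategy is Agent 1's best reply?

Agent 1's best reply maximizes expected payoff against the mix.
X1: (1/2)·0 + (1/10)·5 + (3/10)·7 + (1/10)·(-3) = 23/10
X2: (1/2)·(-4) + (1/10)·(-7) + (3/10)·3 + (1/10)·(-2) = -2
X3: (1/2)·8 + (1/10)·(-2) + (3/10)·8 + (1/10)·(-7) = 11/2
X4: (1/2)·(-9) + (1/10)·(-3) + (3/10)·(-3) + (1/10)·3 = -27/5
Highest expected payoff is 11/2, from X3.

X3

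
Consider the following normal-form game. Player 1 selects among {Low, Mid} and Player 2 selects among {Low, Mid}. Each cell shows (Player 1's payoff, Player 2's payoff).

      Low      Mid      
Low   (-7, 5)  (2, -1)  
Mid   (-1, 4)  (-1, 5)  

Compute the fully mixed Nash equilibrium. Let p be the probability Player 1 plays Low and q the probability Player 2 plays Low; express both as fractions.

In a mixed NE each player is indifferent between their pure strategies, so the opponent's mix sets the indifference.
Player 2 indifferent between Low and Mid: p·5 + (1−p)·4 = p·(-1) + (1−p)·5 ⟹ 4 + 1p = 5 + (-6)p ⟹ p = 1/7.
Player 1 indifferent between Low and Mid: q·(-7) + (1−q)·2 = q·(-1) + (1−q)·(-1) ⟹ 2 + (-9)q = (-1) + 0q ⟹ q = 1/3.

p = 1/7, q = 1/3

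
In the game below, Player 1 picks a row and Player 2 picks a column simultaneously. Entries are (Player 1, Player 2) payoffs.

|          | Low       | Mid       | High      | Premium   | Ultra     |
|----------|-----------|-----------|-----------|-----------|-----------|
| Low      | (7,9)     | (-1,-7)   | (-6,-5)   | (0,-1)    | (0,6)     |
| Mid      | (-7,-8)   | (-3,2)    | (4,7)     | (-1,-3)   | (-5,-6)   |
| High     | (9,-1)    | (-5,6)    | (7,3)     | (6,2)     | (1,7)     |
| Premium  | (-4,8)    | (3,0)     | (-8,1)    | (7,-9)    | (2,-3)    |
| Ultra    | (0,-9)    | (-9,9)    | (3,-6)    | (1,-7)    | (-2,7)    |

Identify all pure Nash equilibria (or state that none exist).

Check mutual best responses: a cell is a NE iff neither player can gain by unilaterally deviating.
Player 1's best responses — vs Low: High (payoff 9); vs Mid: Premium (payoff 3); vs High: High (payoff 7); vs Premium: Premium (payoff 7); vs Ultra: Premium (payoff 2).
Player 2's best responses — vs Low: Low (payoff 9); vs Mid: High (payoff 7); vs High: Ultra (payoff 7); vs Premium: Low (payoff 8); vs Ultra: Mid (payoff 9).
No cell has both players best-responding. For instance, Player 1's best reply to High is High, but against High Player 2 prefers Ultra over High.

None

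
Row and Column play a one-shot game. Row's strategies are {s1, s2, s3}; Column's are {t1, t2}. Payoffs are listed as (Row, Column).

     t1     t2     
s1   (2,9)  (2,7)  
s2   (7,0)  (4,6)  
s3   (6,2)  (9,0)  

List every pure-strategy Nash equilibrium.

There is no pure-strategy Nash equilibrium

Find each player's best response to every opponent strategy; NE are the intersections.
Row's best responses — vs t1: s2 (payoff 7); vs t2: s3 (payoff 9).
Column's best responses — vs s1: t1 (payoff 9); vs s2: t2 (payoff 6); vs s3: t1 (payoff 2).
No cell has both players best-responding. For instance, Row's best reply to t2 is s3, but against s3 Column prefers t1 over t2.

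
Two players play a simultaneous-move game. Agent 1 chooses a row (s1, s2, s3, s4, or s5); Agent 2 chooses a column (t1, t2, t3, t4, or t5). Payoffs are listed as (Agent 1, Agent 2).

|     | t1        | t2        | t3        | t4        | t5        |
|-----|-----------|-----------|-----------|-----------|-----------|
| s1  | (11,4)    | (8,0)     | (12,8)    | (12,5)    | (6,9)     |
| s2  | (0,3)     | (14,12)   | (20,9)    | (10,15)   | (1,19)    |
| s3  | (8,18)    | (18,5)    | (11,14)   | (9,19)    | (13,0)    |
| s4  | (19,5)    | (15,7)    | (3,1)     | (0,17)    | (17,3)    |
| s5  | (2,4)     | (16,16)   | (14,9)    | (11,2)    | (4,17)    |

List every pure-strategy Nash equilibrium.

A profile is a Nash equilibrium when each player is best-responding to the other.
Agent 1's best responses — vs t1: s4 (payoff 19); vs t2: s3 (payoff 18); vs t3: s2 (payoff 20); vs t4: s1 (payoff 12); vs t5: s4 (payoff 17).
Agent 2's best responses — vs s1: t5 (payoff 9); vs s2: t5 (payoff 19); vs s3: t4 (payoff 19); vs s4: t4 (payoff 17); vs s5: t5 (payoff 17).
No cell has both players best-responding. For instance, Agent 1's best reply to t4 is s1, but against s1 Agent 2 prefers t5 over t4.

None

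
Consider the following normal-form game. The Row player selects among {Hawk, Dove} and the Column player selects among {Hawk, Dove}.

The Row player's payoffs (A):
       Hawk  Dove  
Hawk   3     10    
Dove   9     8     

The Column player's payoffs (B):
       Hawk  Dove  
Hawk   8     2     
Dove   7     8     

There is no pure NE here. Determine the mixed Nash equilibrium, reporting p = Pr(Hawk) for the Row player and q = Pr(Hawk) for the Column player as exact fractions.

In a mixed NE each player is indifferent between their pure strategies, so the opponent's mix sets the indifference.
The Column player indifferent between Hawk and Dove: p·8 + (1−p)·7 = p·2 + (1−p)·8 ⟹ 7 + 1p = 8 + (-6)p ⟹ p = 1/7.
The Row player indifferent between Hawk and Dove: q·3 + (1−q)·10 = q·9 + (1−q)·8 ⟹ 10 + (-7)q = 8 + 1q ⟹ q = 1/4.

p = 1/7, q = 1/4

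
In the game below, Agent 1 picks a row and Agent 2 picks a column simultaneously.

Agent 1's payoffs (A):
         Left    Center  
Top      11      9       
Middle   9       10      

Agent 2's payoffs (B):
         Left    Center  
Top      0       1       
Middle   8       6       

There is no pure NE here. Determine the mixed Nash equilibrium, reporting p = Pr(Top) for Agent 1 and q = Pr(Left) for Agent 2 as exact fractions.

p = 2/3, q = 1/3

In a mixed NE each player is indifferent between their pure strategies, so the opponent's mix sets the indifference.
Agent 2 indifferent between Left and Center: p·0 + (1−p)·8 = p·1 + (1−p)·6 ⟹ 8 + (-8)p = 6 + (-5)p ⟹ p = 2/3.
Agent 1 indifferent between Top and Middle: q·11 + (1−q)·9 = q·9 + (1−q)·10 ⟹ 9 + 2q = 10 + (-1)q ⟹ q = 1/3.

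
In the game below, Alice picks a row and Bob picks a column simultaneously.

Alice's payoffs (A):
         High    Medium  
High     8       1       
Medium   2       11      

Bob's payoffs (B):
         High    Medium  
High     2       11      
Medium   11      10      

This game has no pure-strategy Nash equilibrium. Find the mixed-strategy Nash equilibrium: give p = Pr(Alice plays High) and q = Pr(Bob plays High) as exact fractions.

In a mixed NE each player is indifferent between their pure strategies, so the opponent's mix sets the indifference.
Bob indifferent between High and Medium: p·2 + (1−p)·11 = p·11 + (1−p)·10 ⟹ 11 + (-9)p = 10 + 1p ⟹ p = 1/10.
Alice indifferent between High and Medium: q·8 + (1−q)·1 = q·2 + (1−q)·11 ⟹ 1 + 7q = 11 + (-9)q ⟹ q = 5/8.

p = 1/10, q = 5/8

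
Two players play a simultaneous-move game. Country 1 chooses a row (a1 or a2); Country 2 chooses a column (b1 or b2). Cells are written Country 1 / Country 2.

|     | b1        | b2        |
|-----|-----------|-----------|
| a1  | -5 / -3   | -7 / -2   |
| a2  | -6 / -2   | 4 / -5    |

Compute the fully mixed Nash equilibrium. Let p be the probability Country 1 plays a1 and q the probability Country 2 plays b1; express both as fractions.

p = 3/4, q = 11/12

In a mixed NE each player is indifferent between their pure strategies, so the opponent's mix sets the indifference.
Country 2 indifferent between b1 and b2: p·(-3) + (1−p)·(-2) = p·(-2) + (1−p)·(-5) ⟹ (-2) + (-1)p = (-5) + 3p ⟹ p = 3/4.
Country 1 indifferent between a1 and a2: q·(-5) + (1−q)·(-7) = q·(-6) + (1−q)·4 ⟹ (-7) + 2q = 4 + (-10)q ⟹ q = 11/12.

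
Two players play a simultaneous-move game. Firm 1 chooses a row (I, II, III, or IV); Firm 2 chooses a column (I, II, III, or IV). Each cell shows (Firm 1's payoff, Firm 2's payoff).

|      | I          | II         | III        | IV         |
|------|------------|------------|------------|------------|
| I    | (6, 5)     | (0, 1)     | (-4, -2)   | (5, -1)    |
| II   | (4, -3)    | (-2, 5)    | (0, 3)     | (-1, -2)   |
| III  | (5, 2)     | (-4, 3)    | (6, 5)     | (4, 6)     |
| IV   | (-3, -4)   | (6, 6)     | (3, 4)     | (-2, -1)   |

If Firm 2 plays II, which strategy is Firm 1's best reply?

IV

With Firm 2 fixed at II, Firm 1's payoffs are: I → 0, II → -2, III → -4, IV → 6.
The maximum is 6, achieved by IV.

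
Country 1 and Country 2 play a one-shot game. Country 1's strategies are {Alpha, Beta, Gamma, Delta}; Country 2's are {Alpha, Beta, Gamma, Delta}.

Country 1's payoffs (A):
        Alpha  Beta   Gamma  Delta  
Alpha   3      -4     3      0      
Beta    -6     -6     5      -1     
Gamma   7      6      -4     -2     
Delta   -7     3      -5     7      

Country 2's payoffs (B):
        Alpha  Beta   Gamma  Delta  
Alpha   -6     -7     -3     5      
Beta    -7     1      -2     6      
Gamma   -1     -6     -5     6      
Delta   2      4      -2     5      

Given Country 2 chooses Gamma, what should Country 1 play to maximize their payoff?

Beta

With Country 2 fixed at Gamma, Country 1's payoffs are: Alpha → 3, Beta → 5, Gamma → -4, Delta → -5.
The maximum is 5, achieved by Beta.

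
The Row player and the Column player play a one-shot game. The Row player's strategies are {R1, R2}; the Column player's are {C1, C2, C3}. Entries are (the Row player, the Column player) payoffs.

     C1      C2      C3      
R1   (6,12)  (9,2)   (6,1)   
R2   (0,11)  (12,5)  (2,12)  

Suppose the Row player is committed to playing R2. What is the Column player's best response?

C3

With the Row player fixed at R2, the Column player's payoffs are: C1 → 11, C2 → 5, C3 → 12.
The maximum is 12, achieved by C3.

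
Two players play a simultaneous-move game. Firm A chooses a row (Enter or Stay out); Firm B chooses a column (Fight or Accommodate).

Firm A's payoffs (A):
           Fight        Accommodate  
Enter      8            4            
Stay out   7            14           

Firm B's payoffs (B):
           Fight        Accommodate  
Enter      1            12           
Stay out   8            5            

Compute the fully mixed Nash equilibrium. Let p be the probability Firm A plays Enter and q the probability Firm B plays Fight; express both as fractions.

p = 3/14, q = 10/11

Each player's mixing probability is pinned down by making the *other* player indifferent.
Firm B indifferent between Fight and Accommodate: p·1 + (1−p)·8 = p·12 + (1−p)·5 ⟹ 8 + (-7)p = 5 + 7p ⟹ p = 3/14.
Firm A indifferent between Enter and Stay out: q·8 + (1−q)·4 = q·7 + (1−q)·14 ⟹ 4 + 4q = 14 + (-7)q ⟹ q = 10/11.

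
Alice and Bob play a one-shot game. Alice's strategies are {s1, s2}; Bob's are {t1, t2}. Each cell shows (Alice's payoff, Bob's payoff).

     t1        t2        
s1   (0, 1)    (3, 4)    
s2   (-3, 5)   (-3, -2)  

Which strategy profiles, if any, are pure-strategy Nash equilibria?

Find each player's best response to every opponent strategy; NE are the intersections.
Alice's best responses — vs t1: s1 (payoff 0); vs t2: s1 (payoff 3).
Bob's best responses — vs s1: t2 (payoff 4); vs s2: t1 (payoff 5).
The only mutual best response is (s1, t2); neither player gains by switching there.

(s1, t2)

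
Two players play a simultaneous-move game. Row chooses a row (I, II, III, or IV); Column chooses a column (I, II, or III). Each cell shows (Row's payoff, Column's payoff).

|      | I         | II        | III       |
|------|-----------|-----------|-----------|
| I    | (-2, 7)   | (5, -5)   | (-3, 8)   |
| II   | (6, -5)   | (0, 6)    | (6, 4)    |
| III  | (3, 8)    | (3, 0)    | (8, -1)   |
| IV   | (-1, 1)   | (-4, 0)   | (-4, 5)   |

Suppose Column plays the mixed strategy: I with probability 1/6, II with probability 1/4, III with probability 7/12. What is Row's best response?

III

Compute Row's expected payoff from each pure strategy against the given mix.
I: (1/6)·(-2) + (1/4)·5 + (7/12)·(-3) = -5/6
II: (1/6)·6 + (1/4)·0 + (7/12)·6 = 9/2
III: (1/6)·3 + (1/4)·3 + (7/12)·8 = 71/12
IV: (1/6)·(-1) + (1/4)·(-4) + (7/12)·(-4) = -7/2
Highest expected payoff is 71/12, from III.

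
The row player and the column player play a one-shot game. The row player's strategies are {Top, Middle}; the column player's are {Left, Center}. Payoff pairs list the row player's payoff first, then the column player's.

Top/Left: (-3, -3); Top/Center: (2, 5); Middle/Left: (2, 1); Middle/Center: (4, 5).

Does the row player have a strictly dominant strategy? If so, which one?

A strategy is strictly dominant if it gives the row player a strictly higher payoff than every other strategy, against every choice by the opponent.
Middle strictly dominates: vs Left: 2 > -3; vs Center: 4 > 2.

Middle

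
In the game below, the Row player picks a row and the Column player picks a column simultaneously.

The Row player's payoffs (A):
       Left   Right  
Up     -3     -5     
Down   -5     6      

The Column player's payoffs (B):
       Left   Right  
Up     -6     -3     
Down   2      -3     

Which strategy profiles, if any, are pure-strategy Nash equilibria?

A profile is a Nash equilibrium when each player is best-responding to the other.
The Row player's best responses — vs Left: Up (payoff -3); vs Right: Down (payoff 6).
The Column player's best responses — vs Up: Right (payoff -3); vs Down: Left (payoff 2).
No cell has both players best-responding. For instance, the Row player's best reply to Left is Up, but against Up the Column player prefers Right over Left.

There is no pure-strategy Nash equilibrium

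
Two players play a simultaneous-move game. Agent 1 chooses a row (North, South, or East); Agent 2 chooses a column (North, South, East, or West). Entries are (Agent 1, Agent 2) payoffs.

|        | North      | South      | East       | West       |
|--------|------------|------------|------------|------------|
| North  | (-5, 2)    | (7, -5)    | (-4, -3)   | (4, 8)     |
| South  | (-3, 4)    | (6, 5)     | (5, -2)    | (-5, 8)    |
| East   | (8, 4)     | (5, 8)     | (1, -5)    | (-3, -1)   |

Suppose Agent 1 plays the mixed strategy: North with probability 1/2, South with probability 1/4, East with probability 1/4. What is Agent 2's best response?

Agent 2's best reply maximizes expected payoff against the mix.
North: (1/2)·2 + (1/4)·4 + (1/4)·4 = 3
South: (1/2)·(-5) + (1/4)·5 + (1/4)·8 = 3/4
East: (1/2)·(-3) + (1/4)·(-2) + (1/4)·(-5) = -13/4
West: (1/2)·8 + (1/4)·8 + (1/4)·(-1) = 23/4
Highest expected payoff is 23/4, from West.

West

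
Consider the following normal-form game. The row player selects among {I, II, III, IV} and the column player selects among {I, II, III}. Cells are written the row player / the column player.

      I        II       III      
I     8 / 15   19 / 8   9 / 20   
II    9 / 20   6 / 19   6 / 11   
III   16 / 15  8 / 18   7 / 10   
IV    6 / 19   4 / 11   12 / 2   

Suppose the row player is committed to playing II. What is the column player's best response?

With the row player fixed at II, the column player's payoffs are: I → 20, II → 19, III → 11.
The maximum is 20, achieved by I.

I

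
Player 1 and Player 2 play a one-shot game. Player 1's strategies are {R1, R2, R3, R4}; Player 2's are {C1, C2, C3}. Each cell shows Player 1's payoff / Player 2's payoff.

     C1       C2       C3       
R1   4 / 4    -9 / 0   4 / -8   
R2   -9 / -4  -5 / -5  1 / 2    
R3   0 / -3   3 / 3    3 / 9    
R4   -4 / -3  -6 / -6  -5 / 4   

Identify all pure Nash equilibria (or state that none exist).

A profile is a Nash equilibrium when each player is best-responding to the other.
Player 1's best responses — vs C1: R1 (payoff 4); vs C2: R3 (payoff 3); vs C3: R1 (payoff 4).
Player 2's best responses — vs R1: C1 (payoff 4); vs R2: C3 (payoff 2); vs R3: C3 (payoff 9); vs R4: C3 (payoff 4).
The only mutual best response is (R1, C1); neither player gains by switching there.

(R1, C1)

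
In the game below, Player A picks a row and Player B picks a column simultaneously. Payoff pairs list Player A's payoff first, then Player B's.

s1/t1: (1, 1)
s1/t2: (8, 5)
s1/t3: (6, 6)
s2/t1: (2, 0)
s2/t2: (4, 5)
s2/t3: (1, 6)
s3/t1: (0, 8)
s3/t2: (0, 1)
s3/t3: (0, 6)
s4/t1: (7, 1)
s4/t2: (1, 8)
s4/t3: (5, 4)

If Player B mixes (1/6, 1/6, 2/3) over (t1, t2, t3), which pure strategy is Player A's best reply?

s1

Player A's best reply maximizes expected payoff against the mix.
s1: (1/6)·1 + (1/6)·8 + (2/3)·6 = 11/2
s2: (1/6)·2 + (1/6)·4 + (2/3)·1 = 5/3
s3: (1/6)·0 + (1/6)·0 + (2/3)·0 = 0
s4: (1/6)·7 + (1/6)·1 + (2/3)·5 = 14/3
Highest expected payoff is 11/2, from s1.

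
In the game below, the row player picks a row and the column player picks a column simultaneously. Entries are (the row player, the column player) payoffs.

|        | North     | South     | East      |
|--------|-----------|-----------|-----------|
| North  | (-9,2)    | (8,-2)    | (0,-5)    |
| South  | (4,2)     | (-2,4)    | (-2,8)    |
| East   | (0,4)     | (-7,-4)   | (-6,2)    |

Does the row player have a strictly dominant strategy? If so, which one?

No strictly dominant strategy

A strategy is strictly dominant if it gives the row player a strictly higher payoff than every other strategy, against every choice by the opponent.
North is not dominant: against North, South gives 4 > -9.
South is not dominant: against South, North gives 8 > -2.
East is not dominant: against North, South gives 4 > 0.
No single strategy is best against every opponent action.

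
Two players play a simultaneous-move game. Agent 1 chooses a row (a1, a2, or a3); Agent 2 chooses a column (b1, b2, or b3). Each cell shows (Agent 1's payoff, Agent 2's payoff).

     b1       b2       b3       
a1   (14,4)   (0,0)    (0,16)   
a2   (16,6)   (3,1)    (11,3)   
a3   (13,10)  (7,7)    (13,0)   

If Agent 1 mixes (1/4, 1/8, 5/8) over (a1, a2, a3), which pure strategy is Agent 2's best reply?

b1

Agent 2's best reply maximizes expected payoff against the mix.
b1: (1/4)·4 + (1/8)·6 + (5/8)·10 = 8
b2: (1/4)·0 + (1/8)·1 + (5/8)·7 = 9/2
b3: (1/4)·16 + (1/8)·3 + (5/8)·0 = 35/8
Highest expected payoff is 8, from b1.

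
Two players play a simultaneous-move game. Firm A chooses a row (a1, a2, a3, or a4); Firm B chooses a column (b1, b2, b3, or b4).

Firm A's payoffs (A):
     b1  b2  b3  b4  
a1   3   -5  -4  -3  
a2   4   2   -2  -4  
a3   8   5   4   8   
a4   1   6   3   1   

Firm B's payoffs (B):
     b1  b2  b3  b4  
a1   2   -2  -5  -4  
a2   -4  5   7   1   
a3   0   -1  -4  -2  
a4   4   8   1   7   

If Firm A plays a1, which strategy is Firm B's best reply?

b1

With Firm A fixed at a1, Firm B's payoffs are: b1 → 2, b2 → -2, b3 → -5, b4 → -4.
The maximum is 2, achieved by b1.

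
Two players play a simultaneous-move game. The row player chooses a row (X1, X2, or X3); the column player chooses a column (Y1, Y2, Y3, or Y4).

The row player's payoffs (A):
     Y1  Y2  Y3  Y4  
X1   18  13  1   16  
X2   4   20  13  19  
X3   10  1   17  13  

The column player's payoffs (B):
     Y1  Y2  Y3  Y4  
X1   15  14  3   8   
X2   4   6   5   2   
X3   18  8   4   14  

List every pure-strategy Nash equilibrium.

Check mutual best responses: a cell is a NE iff neither player can gain by unilaterally deviating.
The row player's best responses — vs Y1: X1 (payoff 18); vs Y2: X2 (payoff 20); vs Y3: X3 (payoff 17); vs Y4: X2 (payoff 19).
The column player's best responses — vs X1: Y1 (payoff 15); vs X2: Y2 (payoff 6); vs X3: Y1 (payoff 18).
Mutual best responses occur at (X1, Y1) and (X2, Y2); at each, neither player gains by switching.

(X1, Y1) and (X2, Y2)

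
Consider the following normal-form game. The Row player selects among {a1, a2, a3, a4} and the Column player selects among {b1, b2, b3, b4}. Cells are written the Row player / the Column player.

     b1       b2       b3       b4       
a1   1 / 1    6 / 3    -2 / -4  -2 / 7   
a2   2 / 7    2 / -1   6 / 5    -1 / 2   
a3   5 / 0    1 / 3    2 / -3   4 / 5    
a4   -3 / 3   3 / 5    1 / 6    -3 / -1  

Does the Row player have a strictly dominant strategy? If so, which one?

A strategy is strictly dominant if it gives the Row player a strictly higher payoff than every other strategy, against every choice by the opponent.
a1 is not dominant: against b1, a2 gives 2 > 1.
a2 is not dominant: against b1, a3 gives 5 > 2.
a3 is not dominant: against b2, a1 gives 6 > 1.
a4 is not dominant: against b1, a1 gives 1 > -3.
No single strategy is best against every opponent action.

None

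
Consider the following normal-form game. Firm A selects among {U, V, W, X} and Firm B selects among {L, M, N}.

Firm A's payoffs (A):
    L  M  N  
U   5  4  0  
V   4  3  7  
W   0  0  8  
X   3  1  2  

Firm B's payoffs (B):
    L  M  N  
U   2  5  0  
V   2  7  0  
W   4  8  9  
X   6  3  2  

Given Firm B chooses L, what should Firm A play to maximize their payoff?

With Firm B fixed at L, Firm A's payoffs are: U → 5, V → 4, W → 0, X → 3.
The maximum is 5, achieved by U.

U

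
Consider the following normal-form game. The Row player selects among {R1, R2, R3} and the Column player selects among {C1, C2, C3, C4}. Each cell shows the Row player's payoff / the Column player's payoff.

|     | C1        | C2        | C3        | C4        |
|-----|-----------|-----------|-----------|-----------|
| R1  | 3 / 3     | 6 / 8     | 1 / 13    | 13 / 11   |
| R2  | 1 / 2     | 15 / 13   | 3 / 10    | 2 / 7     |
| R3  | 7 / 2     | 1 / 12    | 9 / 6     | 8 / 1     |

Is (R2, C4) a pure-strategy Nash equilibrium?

No

Holding the Column player at C4: the Row player gets 2 from R2 but could get 13 by switching to R1. The Row player has a profitable deviation.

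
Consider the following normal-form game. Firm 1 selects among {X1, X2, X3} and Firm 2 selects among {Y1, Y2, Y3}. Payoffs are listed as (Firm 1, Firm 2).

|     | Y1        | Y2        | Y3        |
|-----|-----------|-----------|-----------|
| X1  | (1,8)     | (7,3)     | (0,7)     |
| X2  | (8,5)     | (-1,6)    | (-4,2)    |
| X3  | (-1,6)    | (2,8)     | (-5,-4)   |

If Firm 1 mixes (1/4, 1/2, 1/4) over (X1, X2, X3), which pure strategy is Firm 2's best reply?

Y1

Firm 2's best reply maximizes expected payoff against the mix.
Y1: (1/4)·8 + (1/2)·5 + (1/4)·6 = 6
Y2: (1/4)·3 + (1/2)·6 + (1/4)·8 = 23/4
Y3: (1/4)·7 + (1/2)·2 + (1/4)·(-4) = 7/4
Highest expected payoff is 6, from Y1.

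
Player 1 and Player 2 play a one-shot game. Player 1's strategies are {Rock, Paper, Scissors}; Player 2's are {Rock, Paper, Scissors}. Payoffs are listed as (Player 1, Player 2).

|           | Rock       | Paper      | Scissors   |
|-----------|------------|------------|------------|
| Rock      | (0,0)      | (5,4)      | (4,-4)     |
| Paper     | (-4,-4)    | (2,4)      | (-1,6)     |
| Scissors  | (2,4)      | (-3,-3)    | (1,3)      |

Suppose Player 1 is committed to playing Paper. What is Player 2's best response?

Scissors

With Player 1 fixed at Paper, Player 2's payoffs are: Rock → -4, Paper → 4, Scissors → 6.
The maximum is 6, achieved by Scissors.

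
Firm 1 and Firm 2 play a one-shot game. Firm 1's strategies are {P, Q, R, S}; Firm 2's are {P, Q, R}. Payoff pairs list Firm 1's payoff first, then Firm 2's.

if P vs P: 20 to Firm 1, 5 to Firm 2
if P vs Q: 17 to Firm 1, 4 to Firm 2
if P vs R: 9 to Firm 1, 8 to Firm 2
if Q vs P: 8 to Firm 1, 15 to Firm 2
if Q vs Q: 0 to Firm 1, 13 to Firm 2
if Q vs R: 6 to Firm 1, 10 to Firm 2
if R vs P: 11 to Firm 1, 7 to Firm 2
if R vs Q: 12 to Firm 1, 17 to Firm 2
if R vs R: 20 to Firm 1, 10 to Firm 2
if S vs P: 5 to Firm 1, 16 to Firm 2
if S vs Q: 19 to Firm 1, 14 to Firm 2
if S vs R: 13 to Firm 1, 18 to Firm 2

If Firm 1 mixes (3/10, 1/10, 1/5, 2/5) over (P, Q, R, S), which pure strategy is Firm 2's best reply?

R

Firm 2's best reply maximizes expected payoff against the mix.
P: (3/10)·5 + (1/10)·15 + (1/5)·7 + (2/5)·16 = 54/5
Q: (3/10)·4 + (1/10)·13 + (1/5)·17 + (2/5)·14 = 23/2
R: (3/10)·8 + (1/10)·10 + (1/5)·10 + (2/5)·18 = 63/5
Highest expected payoff is 63/5, from R.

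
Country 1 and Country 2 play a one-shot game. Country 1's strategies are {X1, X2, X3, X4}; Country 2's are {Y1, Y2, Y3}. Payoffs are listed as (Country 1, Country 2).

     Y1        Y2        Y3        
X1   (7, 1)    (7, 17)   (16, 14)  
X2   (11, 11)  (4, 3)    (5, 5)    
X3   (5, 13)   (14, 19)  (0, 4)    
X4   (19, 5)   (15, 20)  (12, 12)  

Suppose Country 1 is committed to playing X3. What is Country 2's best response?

With Country 1 fixed at X3, Country 2's payoffs are: Y1 → 13, Y2 → 19, Y3 → 4.
The maximum is 19, achieved by Y2.

Y2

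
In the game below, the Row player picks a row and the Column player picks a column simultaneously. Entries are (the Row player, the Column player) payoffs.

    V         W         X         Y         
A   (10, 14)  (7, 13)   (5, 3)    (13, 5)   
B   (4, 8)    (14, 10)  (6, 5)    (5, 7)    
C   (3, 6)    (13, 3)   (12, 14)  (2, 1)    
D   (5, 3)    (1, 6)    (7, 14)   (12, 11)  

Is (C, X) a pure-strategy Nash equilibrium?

Holding the Column player at X: the Row player gets 12 from C, versus 5 from A, 6 from B, 7 from D. No profitable deviation for the Row player.
Holding the Row player at C: the Column player gets 14 from X, versus 6 from V, 3 from W, 1 from Y. No profitable deviation for the Column player either.

Yes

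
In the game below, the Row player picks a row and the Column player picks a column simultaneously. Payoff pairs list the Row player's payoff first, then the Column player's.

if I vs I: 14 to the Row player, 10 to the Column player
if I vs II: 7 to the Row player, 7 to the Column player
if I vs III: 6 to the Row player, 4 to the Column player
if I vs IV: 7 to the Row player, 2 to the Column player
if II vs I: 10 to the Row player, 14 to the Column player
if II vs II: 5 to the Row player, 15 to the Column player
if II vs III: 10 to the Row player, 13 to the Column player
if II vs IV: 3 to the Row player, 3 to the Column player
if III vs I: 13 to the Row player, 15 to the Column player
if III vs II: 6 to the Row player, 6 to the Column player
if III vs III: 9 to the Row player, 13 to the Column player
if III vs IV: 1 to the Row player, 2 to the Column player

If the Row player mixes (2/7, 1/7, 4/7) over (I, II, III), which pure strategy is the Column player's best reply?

I

The Column player's best reply maximizes expected payoff against the mix.
I: (2/7)·10 + (1/7)·14 + (4/7)·15 = 94/7
II: (2/7)·7 + (1/7)·15 + (4/7)·6 = 53/7
III: (2/7)·4 + (1/7)·13 + (4/7)·13 = 73/7
IV: (2/7)·2 + (1/7)·3 + (4/7)·2 = 15/7
Highest expected payoff is 94/7, from I.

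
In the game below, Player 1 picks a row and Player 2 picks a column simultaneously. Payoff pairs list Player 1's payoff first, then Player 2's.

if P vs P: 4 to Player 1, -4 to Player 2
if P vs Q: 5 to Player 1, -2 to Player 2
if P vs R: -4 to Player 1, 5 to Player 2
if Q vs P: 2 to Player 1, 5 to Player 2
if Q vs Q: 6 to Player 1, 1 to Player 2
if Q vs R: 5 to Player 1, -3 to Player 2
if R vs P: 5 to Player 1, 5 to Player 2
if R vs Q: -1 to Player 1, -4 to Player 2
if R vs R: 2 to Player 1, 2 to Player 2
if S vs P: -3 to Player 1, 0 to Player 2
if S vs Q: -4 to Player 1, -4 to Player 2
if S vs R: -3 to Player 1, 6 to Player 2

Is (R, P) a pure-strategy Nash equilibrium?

Yes

Holding Player 2 at P: Player 1 gets 5 from R, versus 4 from P, 2 from Q, -3 from S. No profitable deviation for Player 1.
Holding Player 1 at R: Player 2 gets 5 from P, versus -4 from Q, 2 from R. No profitable deviation for Player 2 either.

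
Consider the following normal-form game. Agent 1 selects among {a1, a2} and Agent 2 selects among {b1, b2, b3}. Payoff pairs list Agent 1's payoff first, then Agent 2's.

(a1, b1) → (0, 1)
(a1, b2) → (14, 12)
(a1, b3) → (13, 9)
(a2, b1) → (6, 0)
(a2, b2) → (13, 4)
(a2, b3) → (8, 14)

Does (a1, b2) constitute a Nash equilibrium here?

Yes

Holding Agent 2 at b2: Agent 1 gets 14 from a1, versus 13 from a2. No profitable deviation for Agent 1.
Holding Agent 1 at a1: Agent 2 gets 12 from b2, versus 1 from b1, 9 from b3. No profitable deviation for Agent 2 either.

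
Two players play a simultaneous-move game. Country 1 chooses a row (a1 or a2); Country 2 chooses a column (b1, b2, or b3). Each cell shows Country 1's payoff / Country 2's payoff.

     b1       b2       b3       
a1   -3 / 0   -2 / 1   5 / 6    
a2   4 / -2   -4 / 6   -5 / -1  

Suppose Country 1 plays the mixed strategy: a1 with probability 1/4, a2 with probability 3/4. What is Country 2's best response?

b2

Compute Country 2's expected payoff from each pure strategy against the given mix.
b1: (1/4)·0 + (3/4)·(-2) = -3/2
b2: (1/4)·1 + (3/4)·6 = 19/4
b3: (1/4)·6 + (3/4)·(-1) = 3/4
Highest expected payoff is 19/4, from b2.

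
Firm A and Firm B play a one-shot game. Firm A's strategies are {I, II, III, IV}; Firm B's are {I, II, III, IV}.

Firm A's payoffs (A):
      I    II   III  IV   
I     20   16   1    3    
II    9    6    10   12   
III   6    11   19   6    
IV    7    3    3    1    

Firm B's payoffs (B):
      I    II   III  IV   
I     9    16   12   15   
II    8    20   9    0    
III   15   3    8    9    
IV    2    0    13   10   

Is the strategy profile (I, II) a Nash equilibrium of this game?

Yes

Holding Firm B at II: Firm A gets 16 from I, versus 6 from II, 11 from III, 3 from IV. No profitable deviation for Firm A.
Holding Firm A at I: Firm B gets 16 from II, versus 9 from I, 12 from III, 15 from IV. No profitable deviation for Firm B either.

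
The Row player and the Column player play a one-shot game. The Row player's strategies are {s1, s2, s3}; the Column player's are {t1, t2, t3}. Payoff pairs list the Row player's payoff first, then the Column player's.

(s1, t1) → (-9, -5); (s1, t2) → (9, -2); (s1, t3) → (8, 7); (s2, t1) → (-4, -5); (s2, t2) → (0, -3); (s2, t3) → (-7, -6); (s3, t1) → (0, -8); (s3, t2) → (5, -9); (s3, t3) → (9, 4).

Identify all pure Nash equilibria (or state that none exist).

A profile is a Nash equilibrium when each player is best-responding to the other.
The Row player's best responses — vs t1: s3 (payoff 0); vs t2: s1 (payoff 9); vs t3: s3 (payoff 9).
The Column player's best responses — vs s1: t3 (payoff 7); vs s2: t2 (payoff -3); vs s3: t3 (payoff 4).
The only mutual best response is (s3, t3); neither player gains by switching there.

(s3, t3)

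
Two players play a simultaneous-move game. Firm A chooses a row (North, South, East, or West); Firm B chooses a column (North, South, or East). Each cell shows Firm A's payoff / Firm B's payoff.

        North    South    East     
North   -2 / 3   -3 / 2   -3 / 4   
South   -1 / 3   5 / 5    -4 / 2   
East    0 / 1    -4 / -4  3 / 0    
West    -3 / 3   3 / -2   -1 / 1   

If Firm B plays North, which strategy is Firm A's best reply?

East

With Firm B fixed at North, Firm A's payoffs are: North → -2, South → -1, East → 0, West → -3.
The maximum is 0, achieved by East.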